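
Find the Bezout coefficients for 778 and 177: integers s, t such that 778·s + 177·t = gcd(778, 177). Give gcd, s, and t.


Euclidean algorithm on (778, 177) — divide until remainder is 0:
  778 = 4 · 177 + 70
  177 = 2 · 70 + 37
  70 = 1 · 37 + 33
  37 = 1 · 33 + 4
  33 = 8 · 4 + 1
  4 = 4 · 1 + 0
gcd(778, 177) = 1.
Track Bezout coefficients alongside the remainders: start with r₀ = 778 = a·1 + b·0 (s = 1, t = 0) and r₁ = 177 = a·0 + b·1 (s = 0, t = 1); each new remainder r_{k+1} = r_{k-1} − q_k·r_k inherits s_{k+1} = s_{k-1} − q_k·s_k, t_{k+1} = t_{k-1} − q_k·t_k, so r_k = a·s_k + b·t_k at every step:
  q = 4: r = 70, s = 1 − 4·0 = 1, t = 0 − 4·1 = -4  (check: 778·1 + 177·(-4) = 70)
  q = 2: r = 37, s = 0 − 2·1 = -2, t = 1 − 2·(-4) = 9  (check: 778·(-2) + 177·9 = 37)
  q = 1: r = 33, s = 1 − 1·(-2) = 3, t = -4 − 1·9 = -13  (check: 778·3 + 177·(-13) = 33)
  q = 1: r = 4, s = -2 − 1·3 = -5, t = 9 − 1·(-13) = 22  (check: 778·(-5) + 177·22 = 4)
  q = 8: r = 1, s = 3 − 8·(-5) = 43, t = -13 − 8·22 = -189  (check: 778·43 + 177·(-189) = 1)
The row with r = 1 (the gcd) gives the Bezout coefficients s = 43, t = -189.
Result: 778 · (43) + 177 · (-189) = 1.

gcd(778, 177) = 1; s = 43, t = -189 (check: 778·43 + 177·(-189) = 1).


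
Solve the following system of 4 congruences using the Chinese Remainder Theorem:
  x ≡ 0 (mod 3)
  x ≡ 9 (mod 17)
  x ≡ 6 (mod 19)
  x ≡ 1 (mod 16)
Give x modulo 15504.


Product of moduli M = 3 · 17 · 19 · 16 = 15504.
Merge one congruence at a time:
  Start: x ≡ 0 (mod 3).
  Combine with x ≡ 9 (mod 17); new modulus lcm = 51.
    Write x = 0 + 3·t and substitute into x ≡ 9 (mod 17): 3·t ≡ 9 − 0 = 9 (mod 17).
    The inverse of 3 mod 17 is 6 (since 3·6 = 18 = 1·17 + 1), so t ≡ 6·9 = 54 ≡ 3 (mod 17).
    Then x = 0 + 3·3 = 9, valid modulo lcm(3, 17) = 51: x ≡ 9 (mod 51).
  Combine with x ≡ 6 (mod 19); new modulus lcm = 969.
    Write x = 9 + 51·t and substitute into x ≡ 6 (mod 19): 51·t ≡ 6 − 9 = -3 (mod 19).
    Reduce coefficients mod 19: 13·t ≡ 16 (mod 19).
    The inverse of 13 mod 19 is 3 (since 13·3 = 39 = 2·19 + 1), so t ≡ 3·16 = 48 ≡ 10 (mod 19).
    Then x = 9 + 51·10 = 519, valid modulo lcm(51, 19) = 969: x ≡ 519 (mod 969).
  Combine with x ≡ 1 (mod 16); new modulus lcm = 15504.
    Write x = 519 + 969·t and substitute into x ≡ 1 (mod 16): 969·t ≡ 1 − 519 = -518 (mod 16).
    Reduce coefficients mod 16: 9·t ≡ 10 (mod 16).
    The inverse of 9 mod 16 is 9 (since 9·9 = 81 = 5·16 + 1), so t ≡ 9·10 = 90 ≡ 10 (mod 16).
    Then x = 519 + 969·10 = 10209, valid modulo lcm(969, 16) = 15504: x ≡ 10209 (mod 15504).
Verify against each original: 10209 mod 3 = 0, 10209 mod 17 = 9, 10209 mod 19 = 6, 10209 mod 16 = 1.

x ≡ 10209 (mod 15504).


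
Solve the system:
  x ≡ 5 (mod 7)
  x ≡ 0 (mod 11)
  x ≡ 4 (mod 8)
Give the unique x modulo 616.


Moduli 7, 11, 8 are pairwise coprime; by CRT there is a unique solution modulo M = 7 · 11 · 8 = 616.
Solve pairwise, accumulating the modulus:
  Start with x ≡ 5 (mod 7).
  Combine with x ≡ 0 (mod 11): since gcd(7, 11) = 1, we get a unique residue mod 77.
    Write x = 5 + 7·t and substitute into x ≡ 0 (mod 11): 7·t ≡ 0 − 5 = -5 (mod 11).
    Reduce coefficients mod 11: 7·t ≡ 6 (mod 11).
    The inverse of 7 mod 11 is 8 (since 7·8 = 56 = 5·11 + 1), so t ≡ 8·6 = 48 ≡ 4 (mod 11).
    Then x = 5 + 7·4 = 33, valid modulo lcm(7, 11) = 77: x ≡ 33 (mod 77).
  Combine with x ≡ 4 (mod 8): since gcd(77, 8) = 1, we get a unique residue mod 616.
    Write x = 33 + 77·t and substitute into x ≡ 4 (mod 8): 77·t ≡ 4 − 33 = -29 (mod 8).
    Reduce coefficients mod 8: 5·t ≡ 3 (mod 8).
    The inverse of 5 mod 8 is 5 (since 5·5 = 25 = 3·8 + 1), so t ≡ 5·3 = 15 ≡ 7 (mod 8).
    Then x = 33 + 77·7 = 572, valid modulo lcm(77, 8) = 616: x ≡ 572 (mod 616).
Verify: 572 mod 7 = 5 ✓, 572 mod 11 = 0 ✓, 572 mod 8 = 4 ✓.

x ≡ 572 (mod 616).


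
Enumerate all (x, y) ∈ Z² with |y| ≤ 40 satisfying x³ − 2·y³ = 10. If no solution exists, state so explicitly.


The equation is x³ - 2y³ = 10. For fixed y, x³ = 2·y³ + 10, so a solution requires the RHS to be a perfect cube.
Strategy: iterate y from -40 to 40, compute RHS = 2·y³ + 10, and check whether it is a (positive or negative) perfect cube.
Check small values of y:
  y = 0: RHS = 10 is not a perfect cube.
  y = 1: RHS = 12 is not a perfect cube.
  y = -1: RHS = 8 = (2)³ ⇒ x = 2 works.
  y = 2: RHS = 26 is not a perfect cube.
  y = -2: RHS = -6 is not a perfect cube.
  y = 3: RHS = 64 = (4)³ ⇒ x = 4 works.
  y = -3: RHS = -44 is not a perfect cube.
Continuing the search up to |y| = 40 finds no further solutions beyond those listed.
Collected solutions: (2, -1), (4, 3).

Solutions (with |y| ≤ 40): (2, -1), (4, 3).


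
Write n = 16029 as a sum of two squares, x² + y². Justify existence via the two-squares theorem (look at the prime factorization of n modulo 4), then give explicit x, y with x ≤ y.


Step 1: Factor n = 16029 = 3^2 · 13 · 137.
Step 2: Check the mod-4 condition on each prime factor: 3 ≡ 3 (mod 4), exponent 2 (must be even); 13 ≡ 1 (mod 4), exponent 1; 137 ≡ 1 (mod 4), exponent 1.
All primes ≡ 3 (mod 4) appear to even exponent (or don't appear), so by the two-squares theorem n IS expressible as a sum of two squares.
Step 3: Build a representation. Group n = k² · m with k = 3 and m = 13 · 137 = 1781 (a product of primes ≡ 1 (mod 4)); a representation of m scales to one of n via (k·x)² + (k·y)² = k²(x² + y²). Each prime p ≡ 1 (mod 4) is itself a sum of two squares; find a² by testing p − a² for a perfect square:
  13: 13 − 1² = 12, 13 − 2² = 9 = 3² ⇒ 13 = 2² + 3².
  137: 137 − 1² = 136, 137 − 2² = 133, 137 − 3² = 128, 137 − 4² = 121 = 11² ⇒ 137 = 4² + 11².
  Combine using the Brahmagupta–Fibonacci identity (a² + b²)(c² + d²) = (ac − bd)² + (ad + bc)² = (ac + bd)² + (ad − bc)²:
  13 · 137 = 1781: from (2² + 3²)(4² + 11²), take (2·4 − 3·11, 2·11 + 3·4) = (8 − 33, 22 + 12) = (-25, 34); dropping signs (only squares matter) gives (25, 34); check 25² + 34² = 625 + 1156 = 1781 ✓.
  Scale by k = 3: (3·25, 3·34) = (75, 102).
Step 4: Order so x ≤ y and verify: 75² + 102² = 5625 + 10404 = 16029 = n. ✓

n = 16029 = 75² + 102² (one valid representation with x ≤ y).


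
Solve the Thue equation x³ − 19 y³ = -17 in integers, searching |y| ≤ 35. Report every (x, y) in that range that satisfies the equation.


The equation is x³ - 19y³ = -17. For fixed y, x³ = 19·y³ − 17, so a solution requires the RHS to be a perfect cube.
Strategy: iterate y from -35 to 35, compute RHS = 19·y³ − 17, and check whether it is a (positive or negative) perfect cube.
Check small values of y:
  y = 0: RHS = -17 is not a perfect cube.
  y = 1: RHS = 2 is not a perfect cube.
  y = -1: RHS = -36 is not a perfect cube.
  y = 2: RHS = 135 is not a perfect cube.
  y = -2: RHS = -169 is not a perfect cube.
  y = 3: RHS = 496 is not a perfect cube.
  y = -3: RHS = -530 is not a perfect cube.
Continuing the search up to |y| = 35 finds no solutions either.
No (x, y) in the scanned range satisfies the equation.

No integer solutions with |y| ≤ 35.


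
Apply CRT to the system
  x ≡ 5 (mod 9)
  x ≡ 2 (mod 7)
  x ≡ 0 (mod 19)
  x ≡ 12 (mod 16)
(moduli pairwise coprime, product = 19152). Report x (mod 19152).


Product of moduli M = 9 · 7 · 19 · 16 = 19152.
Merge one congruence at a time:
  Start: x ≡ 5 (mod 9).
  Combine with x ≡ 2 (mod 7); new modulus lcm = 63.
    Write x = 5 + 9·t and substitute into x ≡ 2 (mod 7): 9·t ≡ 2 − 5 = -3 (mod 7).
    Reduce coefficients mod 7: 2·t ≡ 4 (mod 7).
    The inverse of 2 mod 7 is 4 (since 2·4 = 8 = 1·7 + 1), so t ≡ 4·4 = 16 ≡ 2 (mod 7).
    Then x = 5 + 9·2 = 23, valid modulo lcm(9, 7) = 63: x ≡ 23 (mod 63).
  Combine with x ≡ 0 (mod 19); new modulus lcm = 1197.
    Write x = 23 + 63·t and substitute into x ≡ 0 (mod 19): 63·t ≡ 0 − 23 = -23 (mod 19).
    Reduce coefficients mod 19: 6·t ≡ 15 (mod 19).
    The inverse of 6 mod 19 is 16 (since 6·16 = 96 = 5·19 + 1), so t ≡ 16·15 = 240 ≡ 12 (mod 19).
    Then x = 23 + 63·12 = 779, valid modulo lcm(63, 19) = 1197: x ≡ 779 (mod 1197).
  Combine with x ≡ 12 (mod 16); new modulus lcm = 19152.
    Write x = 779 + 1197·t and substitute into x ≡ 12 (mod 16): 1197·t ≡ 12 − 779 = -767 (mod 16).
    Reduce coefficients mod 16: 13·t ≡ 1 (mod 16).
    The inverse of 13 mod 16 is 5 (since 13·5 = 65 = 4·16 + 1), so t ≡ 5·1 = 5 ≡ 5 (mod 16).
    Then x = 779 + 1197·5 = 6764, valid modulo lcm(1197, 16) = 19152: x ≡ 6764 (mod 19152).
Verify against each original: 6764 mod 9 = 5, 6764 mod 7 = 2, 6764 mod 19 = 0, 6764 mod 16 = 12.

x ≡ 6764 (mod 19152).


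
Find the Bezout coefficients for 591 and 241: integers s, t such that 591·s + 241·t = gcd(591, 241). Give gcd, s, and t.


Euclidean algorithm on (591, 241) — divide until remainder is 0:
  591 = 2 · 241 + 109
  241 = 2 · 109 + 23
  109 = 4 · 23 + 17
  23 = 1 · 17 + 6
  17 = 2 · 6 + 5
  6 = 1 · 5 + 1
  5 = 5 · 1 + 0
gcd(591, 241) = 1.
Track Bezout coefficients alongside the remainders: start with r₀ = 591 = a·1 + b·0 (s = 1, t = 0) and r₁ = 241 = a·0 + b·1 (s = 0, t = 1); each new remainder r_{k+1} = r_{k-1} − q_k·r_k inherits s_{k+1} = s_{k-1} − q_k·s_k, t_{k+1} = t_{k-1} − q_k·t_k, so r_k = a·s_k + b·t_k at every step:
  q = 2: r = 109, s = 1 − 2·0 = 1, t = 0 − 2·1 = -2  (check: 591·1 + 241·(-2) = 109)
  q = 2: r = 23, s = 0 − 2·1 = -2, t = 1 − 2·(-2) = 5  (check: 591·(-2) + 241·5 = 23)
  q = 4: r = 17, s = 1 − 4·(-2) = 9, t = -2 − 4·5 = -22  (check: 591·9 + 241·(-22) = 17)
  q = 1: r = 6, s = -2 − 1·9 = -11, t = 5 − 1·(-22) = 27  (check: 591·(-11) + 241·27 = 6)
  q = 2: r = 5, s = 9 − 2·(-11) = 31, t = -22 − 2·27 = -76  (check: 591·31 + 241·(-76) = 5)
  q = 1: r = 1, s = -11 − 1·31 = -42, t = 27 − 1·(-76) = 103  (check: 591·(-42) + 241·103 = 1)
The row with r = 1 (the gcd) gives the Bezout coefficients s = -42, t = 103.
Result: 591 · (-42) + 241 · (103) = 1.

gcd(591, 241) = 1; s = -42, t = 103 (check: 591·(-42) + 241·103 = 1).


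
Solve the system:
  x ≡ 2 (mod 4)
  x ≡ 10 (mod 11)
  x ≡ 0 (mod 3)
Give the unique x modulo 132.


Moduli 4, 11, 3 are pairwise coprime; by CRT there is a unique solution modulo M = 4 · 11 · 3 = 132.
Solve pairwise, accumulating the modulus:
  Start with x ≡ 2 (mod 4).
  Combine with x ≡ 10 (mod 11): since gcd(4, 11) = 1, we get a unique residue mod 44.
    Write x = 2 + 4·t and substitute into x ≡ 10 (mod 11): 4·t ≡ 10 − 2 = 8 (mod 11).
    The inverse of 4 mod 11 is 3 (since 4·3 = 12 = 1·11 + 1), so t ≡ 3·8 = 24 ≡ 2 (mod 11).
    Then x = 2 + 4·2 = 10, valid modulo lcm(4, 11) = 44: x ≡ 10 (mod 44).
  Combine with x ≡ 0 (mod 3): since gcd(44, 3) = 1, we get a unique residue mod 132.
    Write x = 10 + 44·t and substitute into x ≡ 0 (mod 3): 44·t ≡ 0 − 10 = -10 (mod 3).
    Reduce coefficients mod 3: 2·t ≡ 2 (mod 3).
    The inverse of 2 mod 3 is 2 (since 2·2 = 4 = 1·3 + 1), so t ≡ 2·2 = 4 ≡ 1 (mod 3).
    Then x = 10 + 44·1 = 54, valid modulo lcm(44, 3) = 132: x ≡ 54 (mod 132).
Verify: 54 mod 4 = 2 ✓, 54 mod 11 = 10 ✓, 54 mod 3 = 0 ✓.

x ≡ 54 (mod 132).


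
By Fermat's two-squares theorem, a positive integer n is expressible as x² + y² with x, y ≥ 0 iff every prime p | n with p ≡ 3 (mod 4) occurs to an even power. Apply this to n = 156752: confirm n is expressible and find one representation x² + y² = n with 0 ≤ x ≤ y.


Step 1: Factor n = 156752 = 2^4 · 97 · 101.
Step 2: Check the mod-4 condition on each prime factor: 2 = 2 (special); 97 ≡ 1 (mod 4), exponent 1; 101 ≡ 1 (mod 4), exponent 1.
All primes ≡ 3 (mod 4) appear to even exponent (or don't appear), so by the two-squares theorem n IS expressible as a sum of two squares.
Step 3: Build a representation. Group n = k² · m with k = 4 and m = 97 · 101 = 9797 (a product of primes ≡ 1 (mod 4)); a representation of m scales to one of n via (k·x)² + (k·y)² = k²(x² + y²). Each prime p ≡ 1 (mod 4) is itself a sum of two squares; find a² by testing p − a² for a perfect square:
  97: 97 − 1² = 96, 97 − 2² = 93, 97 − 3² = 88, 97 − 4² = 81 = 9² ⇒ 97 = 4² + 9².
  101: 101 − 1² = 100 = 10² ⇒ 101 = 1² + 10².
  Combine using the Brahmagupta–Fibonacci identity (a² + b²)(c² + d²) = (ac − bd)² + (ad + bc)² = (ac + bd)² + (ad − bc)²:
  97 · 101 = 9797: from (4² + 9²)(1² + 10²), take (4·1 − 9·10, 4·10 + 9·1) = (4 − 90, 40 + 9) = (-86, 49); dropping signs (only squares matter) gives (86, 49); check 86² + 49² = 7396 + 2401 = 9797 ✓.
  Scale by k = 4: (4·86, 4·49) = (344, 196).
Step 4: Order so x ≤ y and verify: 196² + 344² = 38416 + 118336 = 156752 = n. ✓

n = 156752 = 196² + 344² (one valid representation with x ≤ y).


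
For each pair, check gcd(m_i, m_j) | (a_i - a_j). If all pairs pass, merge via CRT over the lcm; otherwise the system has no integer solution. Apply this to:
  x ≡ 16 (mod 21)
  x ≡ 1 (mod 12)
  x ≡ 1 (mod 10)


Moduli 21, 12, 10 are not pairwise coprime, so CRT works modulo lcm(m_i) when all pairwise compatibility conditions hold.
Pairwise compatibility: gcd(m_i, m_j) must divide a_i - a_j for every pair.
Merge one congruence at a time:
  Start: x ≡ 16 (mod 21).
  Combine with x ≡ 1 (mod 12): gcd(21, 12) = 3; 1 - 16 = -15, which IS divisible by 3, so compatible.
    Write x = 16 + 21·t and substitute into x ≡ 1 (mod 12): 21·t ≡ 1 − 16 = -15 (mod 12).
    Divide the congruence (and modulus) by g = 3: 7·t ≡ -5 (mod 4).
    Reduce coefficients mod 4: 3·t ≡ 3 (mod 4).
    The inverse of 3 mod 4 is 3 (since 3·3 = 9 = 2·4 + 1), so t ≡ 3·3 = 9 ≡ 1 (mod 4).
    Then x = 16 + 21·1 = 37, valid modulo lcm(21, 12) = 84: x ≡ 37 (mod 84).
  Combine with x ≡ 1 (mod 10): gcd(84, 10) = 2; 1 - 37 = -36, which IS divisible by 2, so compatible.
    Write x = 37 + 84·t and substitute into x ≡ 1 (mod 10): 84·t ≡ 1 − 37 = -36 (mod 10).
    Divide the congruence (and modulus) by g = 2: 42·t ≡ -18 (mod 5).
    Reduce coefficients mod 5: 2·t ≡ 2 (mod 5).
    The inverse of 2 mod 5 is 3 (since 2·3 = 6 = 1·5 + 1), so t ≡ 3·2 = 6 ≡ 1 (mod 5).
    Then x = 37 + 84·1 = 121, valid modulo lcm(84, 10) = 420: x ≡ 121 (mod 420).
Verify: 121 mod 21 = 16, 121 mod 12 = 1, 121 mod 10 = 1.

x ≡ 121 (mod 420).


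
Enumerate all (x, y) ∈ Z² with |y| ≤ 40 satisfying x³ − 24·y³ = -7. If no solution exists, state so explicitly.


The equation is x³ - 24y³ = -7. For fixed y, x³ = 24·y³ − 7, so a solution requires the RHS to be a perfect cube.
Strategy: iterate y from -40 to 40, compute RHS = 24·y³ − 7, and check whether it is a (positive or negative) perfect cube.
Check small values of y:
  y = 0: RHS = -7 is not a perfect cube.
  y = 1: RHS = 17 is not a perfect cube.
  y = -1: RHS = -31 is not a perfect cube.
  y = 2: RHS = 185 is not a perfect cube.
  y = -2: RHS = -199 is not a perfect cube.
  y = 3: RHS = 641 is not a perfect cube.
  y = -3: RHS = -655 is not a perfect cube.
Continuing the search up to |y| = 40 finds no solutions either.
No (x, y) in the scanned range satisfies the equation.

No integer solutions with |y| ≤ 40.


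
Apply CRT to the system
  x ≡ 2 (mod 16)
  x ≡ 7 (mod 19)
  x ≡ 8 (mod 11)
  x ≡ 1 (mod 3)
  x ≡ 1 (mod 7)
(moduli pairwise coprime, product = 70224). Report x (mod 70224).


Product of moduli M = 16 · 19 · 11 · 3 · 7 = 70224.
Merge one congruence at a time:
  Start: x ≡ 2 (mod 16).
  Combine with x ≡ 7 (mod 19); new modulus lcm = 304.
    Write x = 2 + 16·t and substitute into x ≡ 7 (mod 19): 16·t ≡ 7 − 2 = 5 (mod 19).
    The inverse of 16 mod 19 is 6 (since 16·6 = 96 = 5·19 + 1), so t ≡ 6·5 = 30 ≡ 11 (mod 19).
    Then x = 2 + 16·11 = 178, valid modulo lcm(16, 19) = 304: x ≡ 178 (mod 304).
  Combine with x ≡ 8 (mod 11); new modulus lcm = 3344.
    Write x = 178 + 304·t and substitute into x ≡ 8 (mod 11): 304·t ≡ 8 − 178 = -170 (mod 11).
    Reduce coefficients mod 11: 7·t ≡ 6 (mod 11).
    The inverse of 7 mod 11 is 8 (since 7·8 = 56 = 5·11 + 1), so t ≡ 8·6 = 48 ≡ 4 (mod 11).
    Then x = 178 + 304·4 = 1394, valid modulo lcm(304, 11) = 3344: x ≡ 1394 (mod 3344).
  Combine with x ≡ 1 (mod 3); new modulus lcm = 10032.
    Write x = 1394 + 3344·t and substitute into x ≡ 1 (mod 3): 3344·t ≡ 1 − 1394 = -1393 (mod 3).
    Reduce coefficients mod 3: 2·t ≡ 2 (mod 3).
    The inverse of 2 mod 3 is 2 (since 2·2 = 4 = 1·3 + 1), so t ≡ 2·2 = 4 ≡ 1 (mod 3).
    Then x = 1394 + 3344·1 = 4738, valid modulo lcm(3344, 3) = 10032: x ≡ 4738 (mod 10032).
  Combine with x ≡ 1 (mod 7); new modulus lcm = 70224.
    Write x = 4738 + 10032·t and substitute into x ≡ 1 (mod 7): 10032·t ≡ 1 − 4738 = -4737 (mod 7).
    Reduce coefficients mod 7: 1·t ≡ 2 (mod 7).
    So t ≡ 2 (mod 7).
    Then x = 4738 + 10032·2 = 24802, valid modulo lcm(10032, 7) = 70224: x ≡ 24802 (mod 70224).
Verify against each original: 24802 mod 16 = 2, 24802 mod 19 = 7, 24802 mod 11 = 8, 24802 mod 3 = 1, 24802 mod 7 = 1.

x ≡ 24802 (mod 70224).


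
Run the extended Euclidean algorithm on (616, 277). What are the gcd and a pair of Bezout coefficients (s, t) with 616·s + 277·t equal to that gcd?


Euclidean algorithm on (616, 277) — divide until remainder is 0:
  616 = 2 · 277 + 62
  277 = 4 · 62 + 29
  62 = 2 · 29 + 4
  29 = 7 · 4 + 1
  4 = 4 · 1 + 0
gcd(616, 277) = 1.
Track Bezout coefficients alongside the remainders: start with r₀ = 616 = a·1 + b·0 (s = 1, t = 0) and r₁ = 277 = a·0 + b·1 (s = 0, t = 1); each new remainder r_{k+1} = r_{k-1} − q_k·r_k inherits s_{k+1} = s_{k-1} − q_k·s_k, t_{k+1} = t_{k-1} − q_k·t_k, so r_k = a·s_k + b·t_k at every step:
  q = 2: r = 62, s = 1 − 2·0 = 1, t = 0 − 2·1 = -2  (check: 616·1 + 277·(-2) = 62)
  q = 4: r = 29, s = 0 − 4·1 = -4, t = 1 − 4·(-2) = 9  (check: 616·(-4) + 277·9 = 29)
  q = 2: r = 4, s = 1 − 2·(-4) = 9, t = -2 − 2·9 = -20  (check: 616·9 + 277·(-20) = 4)
  q = 7: r = 1, s = -4 − 7·9 = -67, t = 9 − 7·(-20) = 149  (check: 616·(-67) + 277·149 = 1)
The row with r = 1 (the gcd) gives the Bezout coefficients s = -67, t = 149.
Result: 616 · (-67) + 277 · (149) = 1.

gcd(616, 277) = 1; s = -67, t = 149 (check: 616·(-67) + 277·149 = 1).


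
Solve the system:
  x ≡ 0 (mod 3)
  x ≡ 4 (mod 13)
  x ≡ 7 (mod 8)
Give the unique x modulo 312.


Moduli 3, 13, 8 are pairwise coprime; by CRT there is a unique solution modulo M = 3 · 13 · 8 = 312.
Solve pairwise, accumulating the modulus:
  Start with x ≡ 0 (mod 3).
  Combine with x ≡ 4 (mod 13): since gcd(3, 13) = 1, we get a unique residue mod 39.
    Write x = 0 + 3·t and substitute into x ≡ 4 (mod 13): 3·t ≡ 4 − 0 = 4 (mod 13).
    The inverse of 3 mod 13 is 9 (since 3·9 = 27 = 2·13 + 1), so t ≡ 9·4 = 36 ≡ 10 (mod 13).
    Then x = 0 + 3·10 = 30, valid modulo lcm(3, 13) = 39: x ≡ 30 (mod 39).
  Combine with x ≡ 7 (mod 8): since gcd(39, 8) = 1, we get a unique residue mod 312.
    Write x = 30 + 39·t and substitute into x ≡ 7 (mod 8): 39·t ≡ 7 − 30 = -23 (mod 8).
    Reduce coefficients mod 8: 7·t ≡ 1 (mod 8).
    The inverse of 7 mod 8 is 7 (since 7·7 = 49 = 6·8 + 1), so t ≡ 7·1 = 7 ≡ 7 (mod 8).
    Then x = 30 + 39·7 = 303, valid modulo lcm(39, 8) = 312: x ≡ 303 (mod 312).
Verify: 303 mod 3 = 0 ✓, 303 mod 13 = 4 ✓, 303 mod 8 = 7 ✓.

x ≡ 303 (mod 312).


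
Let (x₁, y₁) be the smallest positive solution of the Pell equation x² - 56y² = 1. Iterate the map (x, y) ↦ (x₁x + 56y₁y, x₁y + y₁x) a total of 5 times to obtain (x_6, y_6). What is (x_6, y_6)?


Step 1: Find the fundamental solution (x₁, y₁) of x² - 56y² = 1.
  Expand √56 as a continued fraction. a₀ = ⌊√56⌋ = 7; iterate m_{k+1} = d_k·a_k − m_k, d_{k+1} = (56 − m_{k+1}²)/d_k, a_{k+1} = ⌊(a₀ + m_{k+1})/d_{k+1}⌋ (starting m₀ = 0, d₀ = 1), with convergents p_k = a_k·p_{k-1} + p_{k-2}, q_k = a_k·q_{k-1} + q_{k-2} (p₋₁ = 1, q₋₁ = 0):
  k = 0: a₀ = 7; p₀/q₀ = 7/1; p₀² − 56·q₀² = 49 − 56 = -7.
  k = 1: m = 7, d = 7, a = ⌊(7 + 7)/7⌋ = 2; p/q = (2·7 + 1)/(2·1 + 0) = 15/2; p² − 56·q² = 225 − 224 = 1.
  The first convergent with p² − 56·q² = 1 gives the fundamental solution (x₁, y₁) = (15, 2).
Step 2: Apply the recurrence (x_{n+1}, y_{n+1}) = (x₁x_n + 56y₁y_n, x₁y_n + y₁x_n) repeatedly.
  From (x_1, y_1) = (15, 2): x_2 = 15·15 + 56·2·2 = 449; y_2 = 15·2 + 2·15 = 60.
  From (x_2, y_2) = (449, 60): x_3 = 15·449 + 56·2·60 = 13455; y_3 = 15·60 + 2·449 = 1798.
  From (x_3, y_3) = (13455, 1798): x_4 = 15·13455 + 56·2·1798 = 403201; y_4 = 15·1798 + 2·13455 = 53880.
  From (x_4, y_4) = (403201, 53880): x_5 = 15·403201 + 56·2·53880 = 12082575; y_5 = 15·53880 + 2·403201 = 1614602.
  From (x_5, y_5) = (12082575, 1614602): x_6 = 15·12082575 + 56·2·1614602 = 362074049; y_6 = 15·1614602 + 2·12082575 = 48384180.
Step 3: Verify x_6² - 56·y_6² = 131097616959254401 - 131097616959254400 = 1 (should be 1). ✓

(x_1, y_1) = (15, 2); (x_6, y_6) = (362074049, 48384180).


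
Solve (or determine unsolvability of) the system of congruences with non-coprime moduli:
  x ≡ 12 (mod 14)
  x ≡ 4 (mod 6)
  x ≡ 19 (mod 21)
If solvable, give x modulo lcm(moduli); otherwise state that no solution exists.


Moduli 14, 6, 21 are not pairwise coprime, so CRT works modulo lcm(m_i) when all pairwise compatibility conditions hold.
Pairwise compatibility: gcd(m_i, m_j) must divide a_i - a_j for every pair.
Merge one congruence at a time:
  Start: x ≡ 12 (mod 14).
  Combine with x ≡ 4 (mod 6): gcd(14, 6) = 2; 4 - 12 = -8, which IS divisible by 2, so compatible.
    Write x = 12 + 14·t and substitute into x ≡ 4 (mod 6): 14·t ≡ 4 − 12 = -8 (mod 6).
    Divide the congruence (and modulus) by g = 2: 7·t ≡ -4 (mod 3).
    Reduce coefficients mod 3: 1·t ≡ 2 (mod 3).
    So t ≡ 2 (mod 3).
    Then x = 12 + 14·2 = 40, valid modulo lcm(14, 6) = 42: x ≡ 40 (mod 42).
  Combine with x ≡ 19 (mod 21): gcd(42, 21) = 21; 19 - 40 = -21, which IS divisible by 21, so compatible.
    Write x = 40 + 42·t and substitute into x ≡ 19 (mod 21): 42·t ≡ 19 − 40 = -21 (mod 21).
    Divide the congruence (and modulus) by g = 21: 2·t ≡ -1 (mod 1).
    Modulo 1 every t works; take t = 0.
    Then x = 40 + 42·0 = 40, valid modulo lcm(42, 21) = 42: x ≡ 40 (mod 42).
Verify: 40 mod 14 = 12, 40 mod 6 = 4, 40 mod 21 = 19.

x ≡ 40 (mod 42).


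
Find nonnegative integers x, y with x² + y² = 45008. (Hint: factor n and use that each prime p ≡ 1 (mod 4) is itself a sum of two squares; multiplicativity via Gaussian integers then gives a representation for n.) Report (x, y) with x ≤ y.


Step 1: Factor n = 45008 = 2^4 · 29 · 97.
Step 2: Check the mod-4 condition on each prime factor: 2 = 2 (special); 29 ≡ 1 (mod 4), exponent 1; 97 ≡ 1 (mod 4), exponent 1.
All primes ≡ 3 (mod 4) appear to even exponent (or don't appear), so by the two-squares theorem n IS expressible as a sum of two squares.
Step 3: Build a representation. Group n = k² · m with k = 4 and m = 29 · 97 = 2813 (a product of primes ≡ 1 (mod 4)); a representation of m scales to one of n via (k·x)² + (k·y)² = k²(x² + y²). Each prime p ≡ 1 (mod 4) is itself a sum of two squares; find a² by testing p − a² for a perfect square:
  29: 29 − 1² = 28, 29 − 2² = 25 = 5² ⇒ 29 = 2² + 5².
  97: 97 − 1² = 96, 97 − 2² = 93, 97 − 3² = 88, 97 − 4² = 81 = 9² ⇒ 97 = 4² + 9².
  Combine using the Brahmagupta–Fibonacci identity (a² + b²)(c² + d²) = (ac − bd)² + (ad + bc)² = (ac + bd)² + (ad − bc)²:
  29 · 97 = 2813: from (2² + 5²)(4² + 9²), take (2·4 − 5·9, 2·9 + 5·4) = (8 − 45, 18 + 20) = (-37, 38); dropping signs (only squares matter) gives (37, 38); check 37² + 38² = 1369 + 1444 = 2813 ✓.
  Scale by k = 4: (4·37, 4·38) = (148, 152).
Step 4: Order so x ≤ y and verify: 148² + 152² = 21904 + 23104 = 45008 = n. ✓

n = 45008 = 148² + 152² (one valid representation with x ≤ y).


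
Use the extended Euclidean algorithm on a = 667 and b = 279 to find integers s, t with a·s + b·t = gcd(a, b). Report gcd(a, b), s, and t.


Euclidean algorithm on (667, 279) — divide until remainder is 0:
  667 = 2 · 279 + 109
  279 = 2 · 109 + 61
  109 = 1 · 61 + 48
  61 = 1 · 48 + 13
  48 = 3 · 13 + 9
  13 = 1 · 9 + 4
  9 = 2 · 4 + 1
  4 = 4 · 1 + 0
gcd(667, 279) = 1.
Track Bezout coefficients alongside the remainders: start with r₀ = 667 = a·1 + b·0 (s = 1, t = 0) and r₁ = 279 = a·0 + b·1 (s = 0, t = 1); each new remainder r_{k+1} = r_{k-1} − q_k·r_k inherits s_{k+1} = s_{k-1} − q_k·s_k, t_{k+1} = t_{k-1} − q_k·t_k, so r_k = a·s_k + b·t_k at every step:
  q = 2: r = 109, s = 1 − 2·0 = 1, t = 0 − 2·1 = -2  (check: 667·1 + 279·(-2) = 109)
  q = 2: r = 61, s = 0 − 2·1 = -2, t = 1 − 2·(-2) = 5  (check: 667·(-2) + 279·5 = 61)
  q = 1: r = 48, s = 1 − 1·(-2) = 3, t = -2 − 1·5 = -7  (check: 667·3 + 279·(-7) = 48)
  q = 1: r = 13, s = -2 − 1·3 = -5, t = 5 − 1·(-7) = 12  (check: 667·(-5) + 279·12 = 13)
  q = 3: r = 9, s = 3 − 3·(-5) = 18, t = -7 − 3·12 = -43  (check: 667·18 + 279·(-43) = 9)
  q = 1: r = 4, s = -5 − 1·18 = -23, t = 12 − 1·(-43) = 55  (check: 667·(-23) + 279·55 = 4)
  q = 2: r = 1, s = 18 − 2·(-23) = 64, t = -43 − 2·55 = -153  (check: 667·64 + 279·(-153) = 1)
The row with r = 1 (the gcd) gives the Bezout coefficients s = 64, t = -153.
Result: 667 · (64) + 279 · (-153) = 1.

gcd(667, 279) = 1; s = 64, t = -153 (check: 667·64 + 279·(-153) = 1).


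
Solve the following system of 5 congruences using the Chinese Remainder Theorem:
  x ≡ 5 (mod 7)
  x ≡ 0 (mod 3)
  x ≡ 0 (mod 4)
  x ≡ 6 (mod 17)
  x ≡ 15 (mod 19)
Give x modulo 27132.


Product of moduli M = 7 · 3 · 4 · 17 · 19 = 27132.
Merge one congruence at a time:
  Start: x ≡ 5 (mod 7).
  Combine with x ≡ 0 (mod 3); new modulus lcm = 21.
    Write x = 5 + 7·t and substitute into x ≡ 0 (mod 3): 7·t ≡ 0 − 5 = -5 (mod 3).
    Reduce coefficients mod 3: 1·t ≡ 1 (mod 3).
    So t ≡ 1 (mod 3).
    Then x = 5 + 7·1 = 12, valid modulo lcm(7, 3) = 21: x ≡ 12 (mod 21).
  Combine with x ≡ 0 (mod 4); new modulus lcm = 84.
    Write x = 12 + 21·t and substitute into x ≡ 0 (mod 4): 21·t ≡ 0 − 12 = -12 (mod 4).
    Reduce coefficients mod 4: 1·t ≡ 0 (mod 4).
    So t ≡ 0 (mod 4).
    Then x = 12 + 21·0 = 12, valid modulo lcm(21, 4) = 84: x ≡ 12 (mod 84).
  Combine with x ≡ 6 (mod 17); new modulus lcm = 1428.
    Write x = 12 + 84·t and substitute into x ≡ 6 (mod 17): 84·t ≡ 6 − 12 = -6 (mod 17).
    Reduce coefficients mod 17: 16·t ≡ 11 (mod 17).
    The inverse of 16 mod 17 is 16 (since 16·16 = 256 = 15·17 + 1), so t ≡ 16·11 = 176 ≡ 6 (mod 17).
    Then x = 12 + 84·6 = 516, valid modulo lcm(84, 17) = 1428: x ≡ 516 (mod 1428).
  Combine with x ≡ 15 (mod 19); new modulus lcm = 27132.
    Write x = 516 + 1428·t and substitute into x ≡ 15 (mod 19): 1428·t ≡ 15 − 516 = -501 (mod 19).
    Reduce coefficients mod 19: 3·t ≡ 12 (mod 19).
    The inverse of 3 mod 19 is 13 (since 3·13 = 39 = 2·19 + 1), so t ≡ 13·12 = 156 ≡ 4 (mod 19).
    Then x = 516 + 1428·4 = 6228, valid modulo lcm(1428, 19) = 27132: x ≡ 6228 (mod 27132).
Verify against each original: 6228 mod 7 = 5, 6228 mod 3 = 0, 6228 mod 4 = 0, 6228 mod 17 = 6, 6228 mod 19 = 15.

x ≡ 6228 (mod 27132).


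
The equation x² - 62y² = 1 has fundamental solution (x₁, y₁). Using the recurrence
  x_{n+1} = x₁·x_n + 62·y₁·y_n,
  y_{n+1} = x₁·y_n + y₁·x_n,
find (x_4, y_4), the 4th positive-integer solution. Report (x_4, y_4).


Step 1: Find the fundamental solution (x₁, y₁) of x² - 62y² = 1.
  Expand √62 as a continued fraction. a₀ = ⌊√62⌋ = 7; iterate m_{k+1} = d_k·a_k − m_k, d_{k+1} = (62 − m_{k+1}²)/d_k, a_{k+1} = ⌊(a₀ + m_{k+1})/d_{k+1}⌋ (starting m₀ = 0, d₀ = 1), with convergents p_k = a_k·p_{k-1} + p_{k-2}, q_k = a_k·q_{k-1} + q_{k-2} (p₋₁ = 1, q₋₁ = 0):
  k = 0: a₀ = 7; p₀/q₀ = 7/1; p₀² − 62·q₀² = 49 − 62 = -13.
  k = 1: m = 7, d = 13, a = ⌊(7 + 7)/13⌋ = 1; p/q = (1·7 + 1)/(1·1 + 0) = 8/1; p² − 62·q² = 64 − 62 = 2.
  k = 2: m = 6, d = 2, a = ⌊(7 + 6)/2⌋ = 6; p/q = (6·8 + 7)/(6·1 + 1) = 55/7; p² − 62·q² = 3025 − 3038 = -13.
  k = 3: m = 6, d = 13, a = ⌊(7 + 6)/13⌋ = 1; p/q = (1·55 + 8)/(1·7 + 1) = 63/8; p² − 62·q² = 3969 − 3968 = 1.
  The first convergent with p² − 62·q² = 1 gives the fundamental solution (x₁, y₁) = (63, 8).
Step 2: Apply the recurrence (x_{n+1}, y_{n+1}) = (x₁x_n + 62y₁y_n, x₁y_n + y₁x_n) repeatedly.
  From (x_1, y_1) = (63, 8): x_2 = 63·63 + 62·8·8 = 7937; y_2 = 63·8 + 8·63 = 1008.
  From (x_2, y_2) = (7937, 1008): x_3 = 63·7937 + 62·8·1008 = 999999; y_3 = 63·1008 + 8·7937 = 127000.
  From (x_3, y_3) = (999999, 127000): x_4 = 63·999999 + 62·8·127000 = 125991937; y_4 = 63·127000 + 8·999999 = 16000992.
Step 3: Verify x_4² - 62·y_4² = 15873968189011969 - 15873968189011968 = 1 (should be 1). ✓

(x_1, y_1) = (63, 8); (x_4, y_4) = (125991937, 16000992).


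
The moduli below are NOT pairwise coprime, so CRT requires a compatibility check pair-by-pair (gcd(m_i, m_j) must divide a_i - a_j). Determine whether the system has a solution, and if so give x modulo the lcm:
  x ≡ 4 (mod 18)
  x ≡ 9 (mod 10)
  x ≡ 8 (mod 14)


Moduli 18, 10, 14 are not pairwise coprime, so CRT works modulo lcm(m_i) when all pairwise compatibility conditions hold.
Pairwise compatibility: gcd(m_i, m_j) must divide a_i - a_j for every pair.
Merge one congruence at a time:
  Start: x ≡ 4 (mod 18).
  Combine with x ≡ 9 (mod 10): gcd(18, 10) = 2, and 9 - 4 = 5 is NOT divisible by 2.
    ⇒ system is inconsistent (no integer solution).

No solution (the system is inconsistent).


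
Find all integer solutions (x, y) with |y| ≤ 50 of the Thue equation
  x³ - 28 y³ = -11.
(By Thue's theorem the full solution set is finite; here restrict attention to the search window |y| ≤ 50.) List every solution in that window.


The equation is x³ - 28y³ = -11. For fixed y, x³ = 28·y³ − 11, so a solution requires the RHS to be a perfect cube.
Strategy: iterate y from -50 to 50, compute RHS = 28·y³ − 11, and check whether it is a (positive or negative) perfect cube.
Check small values of y:
  y = 0: RHS = -11 is not a perfect cube.
  y = 1: RHS = 17 is not a perfect cube.
  y = -1: RHS = -39 is not a perfect cube.
  y = 2: RHS = 213 is not a perfect cube.
  y = -2: RHS = -235 is not a perfect cube.
  y = 3: RHS = 745 is not a perfect cube.
  y = -3: RHS = -767 is not a perfect cube.
Continuing the search up to |y| = 50 finds no solutions either.
No (x, y) in the scanned range satisfies the equation.

No integer solutions with |y| ≤ 50.


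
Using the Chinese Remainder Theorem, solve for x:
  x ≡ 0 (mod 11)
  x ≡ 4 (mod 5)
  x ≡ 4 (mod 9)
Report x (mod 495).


Moduli 11, 5, 9 are pairwise coprime; by CRT there is a unique solution modulo M = 11 · 5 · 9 = 495.
Solve pairwise, accumulating the modulus:
  Start with x ≡ 0 (mod 11).
  Combine with x ≡ 4 (mod 5): since gcd(11, 5) = 1, we get a unique residue mod 55.
    Write x = 0 + 11·t and substitute into x ≡ 4 (mod 5): 11·t ≡ 4 − 0 = 4 (mod 5).
    Reduce coefficients mod 5: 1·t ≡ 4 (mod 5).
    So t ≡ 4 (mod 5).
    Then x = 0 + 11·4 = 44, valid modulo lcm(11, 5) = 55: x ≡ 44 (mod 55).
  Combine with x ≡ 4 (mod 9): since gcd(55, 9) = 1, we get a unique residue mod 495.
    Write x = 44 + 55·t and substitute into x ≡ 4 (mod 9): 55·t ≡ 4 − 44 = -40 (mod 9).
    Reduce coefficients mod 9: 1·t ≡ 5 (mod 9).
    So t ≡ 5 (mod 9).
    Then x = 44 + 55·5 = 319, valid modulo lcm(55, 9) = 495: x ≡ 319 (mod 495).
Verify: 319 mod 11 = 0 ✓, 319 mod 5 = 4 ✓, 319 mod 9 = 4 ✓.

x ≡ 319 (mod 495).


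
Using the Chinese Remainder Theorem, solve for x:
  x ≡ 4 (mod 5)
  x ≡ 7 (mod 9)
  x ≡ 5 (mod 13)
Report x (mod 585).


Moduli 5, 9, 13 are pairwise coprime; by CRT there is a unique solution modulo M = 5 · 9 · 13 = 585.
Solve pairwise, accumulating the modulus:
  Start with x ≡ 4 (mod 5).
  Combine with x ≡ 7 (mod 9): since gcd(5, 9) = 1, we get a unique residue mod 45.
    Write x = 4 + 5·t and substitute into x ≡ 7 (mod 9): 5·t ≡ 7 − 4 = 3 (mod 9).
    The inverse of 5 mod 9 is 2 (since 5·2 = 10 = 1·9 + 1), so t ≡ 2·3 = 6 ≡ 6 (mod 9).
    Then x = 4 + 5·6 = 34, valid modulo lcm(5, 9) = 45: x ≡ 34 (mod 45).
  Combine with x ≡ 5 (mod 13): since gcd(45, 13) = 1, we get a unique residue mod 585.
    Write x = 34 + 45·t and substitute into x ≡ 5 (mod 13): 45·t ≡ 5 − 34 = -29 (mod 13).
    Reduce coefficients mod 13: 6·t ≡ 10 (mod 13).
    The inverse of 6 mod 13 is 11 (since 6·11 = 66 = 5·13 + 1), so t ≡ 11·10 = 110 ≡ 6 (mod 13).
    Then x = 34 + 45·6 = 304, valid modulo lcm(45, 13) = 585: x ≡ 304 (mod 585).
Verify: 304 mod 5 = 4 ✓, 304 mod 9 = 7 ✓, 304 mod 13 = 5 ✓.

x ≡ 304 (mod 585).


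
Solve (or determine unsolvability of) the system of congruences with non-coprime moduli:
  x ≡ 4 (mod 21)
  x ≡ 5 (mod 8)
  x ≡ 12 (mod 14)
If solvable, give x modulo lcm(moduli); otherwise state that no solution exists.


Moduli 21, 8, 14 are not pairwise coprime, so CRT works modulo lcm(m_i) when all pairwise compatibility conditions hold.
Pairwise compatibility: gcd(m_i, m_j) must divide a_i - a_j for every pair.
Merge one congruence at a time:
  Start: x ≡ 4 (mod 21).
  Combine with x ≡ 5 (mod 8): gcd(21, 8) = 1; 5 - 4 = 1, which IS divisible by 1, so compatible.
    Write x = 4 + 21·t and substitute into x ≡ 5 (mod 8): 21·t ≡ 5 − 4 = 1 (mod 8).
    Reduce coefficients mod 8: 5·t ≡ 1 (mod 8).
    The inverse of 5 mod 8 is 5 (since 5·5 = 25 = 3·8 + 1), so t ≡ 5·1 = 5 ≡ 5 (mod 8).
    Then x = 4 + 21·5 = 109, valid modulo lcm(21, 8) = 168: x ≡ 109 (mod 168).
  Combine with x ≡ 12 (mod 14): gcd(168, 14) = 14, and 12 - 109 = -97 is NOT divisible by 14.
    ⇒ system is inconsistent (no integer solution).

No solution (the system is inconsistent).


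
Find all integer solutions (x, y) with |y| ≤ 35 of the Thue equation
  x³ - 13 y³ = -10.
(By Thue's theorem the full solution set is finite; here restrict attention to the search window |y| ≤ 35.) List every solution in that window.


The equation is x³ - 13y³ = -10. For fixed y, x³ = 13·y³ − 10, so a solution requires the RHS to be a perfect cube.
Strategy: iterate y from -35 to 35, compute RHS = 13·y³ − 10, and check whether it is a (positive or negative) perfect cube.
Check small values of y:
  y = 0: RHS = -10 is not a perfect cube.
  y = 1: RHS = 3 is not a perfect cube.
  y = -1: RHS = -23 is not a perfect cube.
  y = 2: RHS = 94 is not a perfect cube.
  y = -2: RHS = -114 is not a perfect cube.
  y = 3: RHS = 341 is not a perfect cube.
  y = -3: RHS = -361 is not a perfect cube.
Continuing the search up to |y| = 35 finds no solutions either.
No (x, y) in the scanned range satisfies the equation.

No integer solutions with |y| ≤ 35.


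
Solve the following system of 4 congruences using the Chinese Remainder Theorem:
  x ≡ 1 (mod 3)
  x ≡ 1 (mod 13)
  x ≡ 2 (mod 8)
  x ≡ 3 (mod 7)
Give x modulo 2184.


Product of moduli M = 3 · 13 · 8 · 7 = 2184.
Merge one congruence at a time:
  Start: x ≡ 1 (mod 3).
  Combine with x ≡ 1 (mod 13); new modulus lcm = 39.
    Write x = 1 + 3·t and substitute into x ≡ 1 (mod 13): 3·t ≡ 1 − 1 = 0 (mod 13).
    The inverse of 3 mod 13 is 9 (since 3·9 = 27 = 2·13 + 1), so t ≡ 9·0 = 0 ≡ 0 (mod 13).
    Then x = 1 + 3·0 = 1, valid modulo lcm(3, 13) = 39: x ≡ 1 (mod 39).
  Combine with x ≡ 2 (mod 8); new modulus lcm = 312.
    Write x = 1 + 39·t and substitute into x ≡ 2 (mod 8): 39·t ≡ 2 − 1 = 1 (mod 8).
    Reduce coefficients mod 8: 7·t ≡ 1 (mod 8).
    The inverse of 7 mod 8 is 7 (since 7·7 = 49 = 6·8 + 1), so t ≡ 7·1 = 7 ≡ 7 (mod 8).
    Then x = 1 + 39·7 = 274, valid modulo lcm(39, 8) = 312: x ≡ 274 (mod 312).
  Combine with x ≡ 3 (mod 7); new modulus lcm = 2184.
    Write x = 274 + 312·t and substitute into x ≡ 3 (mod 7): 312·t ≡ 3 − 274 = -271 (mod 7).
    Reduce coefficients mod 7: 4·t ≡ 2 (mod 7).
    The inverse of 4 mod 7 is 2 (since 4·2 = 8 = 1·7 + 1), so t ≡ 2·2 = 4 ≡ 4 (mod 7).
    Then x = 274 + 312·4 = 1522, valid modulo lcm(312, 7) = 2184: x ≡ 1522 (mod 2184).
Verify against each original: 1522 mod 3 = 1, 1522 mod 13 = 1, 1522 mod 8 = 2, 1522 mod 7 = 3.

x ≡ 1522 (mod 2184).


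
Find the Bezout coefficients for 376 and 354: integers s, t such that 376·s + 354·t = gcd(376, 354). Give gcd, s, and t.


Euclidean algorithm on (376, 354) — divide until remainder is 0:
  376 = 1 · 354 + 22
  354 = 16 · 22 + 2
  22 = 11 · 2 + 0
gcd(376, 354) = 2.
Track Bezout coefficients alongside the remainders: start with r₀ = 376 = a·1 + b·0 (s = 1, t = 0) and r₁ = 354 = a·0 + b·1 (s = 0, t = 1); each new remainder r_{k+1} = r_{k-1} − q_k·r_k inherits s_{k+1} = s_{k-1} − q_k·s_k, t_{k+1} = t_{k-1} − q_k·t_k, so r_k = a·s_k + b·t_k at every step:
  q = 1: r = 22, s = 1 − 1·0 = 1, t = 0 − 1·1 = -1  (check: 376·1 + 354·(-1) = 22)
  q = 16: r = 2, s = 0 − 16·1 = -16, t = 1 − 16·(-1) = 17  (check: 376·(-16) + 354·17 = 2)
The row with r = 2 (the gcd) gives the Bezout coefficients s = -16, t = 17.
Result: 376 · (-16) + 354 · (17) = 2.

gcd(376, 354) = 2; s = -16, t = 17 (check: 376·(-16) + 354·17 = 2).


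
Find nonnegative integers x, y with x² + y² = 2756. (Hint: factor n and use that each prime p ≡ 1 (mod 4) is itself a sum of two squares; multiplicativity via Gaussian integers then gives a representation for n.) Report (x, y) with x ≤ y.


Step 1: Factor n = 2756 = 2^2 · 13 · 53.
Step 2: Check the mod-4 condition on each prime factor: 2 = 2 (special); 13 ≡ 1 (mod 4), exponent 1; 53 ≡ 1 (mod 4), exponent 1.
All primes ≡ 3 (mod 4) appear to even exponent (or don't appear), so by the two-squares theorem n IS expressible as a sum of two squares.
Step 3: Build a representation. Group n = k² · m with k = 2 and m = 13 · 53 = 689 (a product of primes ≡ 1 (mod 4)); a representation of m scales to one of n via (k·x)² + (k·y)² = k²(x² + y²). Each prime p ≡ 1 (mod 4) is itself a sum of two squares; find a² by testing p − a² for a perfect square:
  13: 13 − 1² = 12, 13 − 2² = 9 = 3² ⇒ 13 = 2² + 3².
  53: 53 − 1² = 52, 53 − 2² = 49 = 7² ⇒ 53 = 2² + 7².
  Combine using the Brahmagupta–Fibonacci identity (a² + b²)(c² + d²) = (ac − bd)² + (ad + bc)² = (ac + bd)² + (ad − bc)²:
  13 · 53 = 689: from (2² + 3²)(2² + 7²), take (2·2 − 3·7, 2·7 + 3·2) = (4 − 21, 14 + 6) = (-17, 20); dropping signs (only squares matter) gives (17, 20); check 17² + 20² = 289 + 400 = 689 ✓.
  Scale by k = 2: (2·17, 2·20) = (34, 40).
Step 4: Order so x ≤ y and verify: 34² + 40² = 1156 + 1600 = 2756 = n. ✓

n = 2756 = 34² + 40² (one valid representation with x ≤ y).


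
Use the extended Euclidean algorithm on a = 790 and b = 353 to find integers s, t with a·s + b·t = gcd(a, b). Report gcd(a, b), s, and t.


Euclidean algorithm on (790, 353) — divide until remainder is 0:
  790 = 2 · 353 + 84
  353 = 4 · 84 + 17
  84 = 4 · 17 + 16
  17 = 1 · 16 + 1
  16 = 16 · 1 + 0
gcd(790, 353) = 1.
Track Bezout coefficients alongside the remainders: start with r₀ = 790 = a·1 + b·0 (s = 1, t = 0) and r₁ = 353 = a·0 + b·1 (s = 0, t = 1); each new remainder r_{k+1} = r_{k-1} − q_k·r_k inherits s_{k+1} = s_{k-1} − q_k·s_k, t_{k+1} = t_{k-1} − q_k·t_k, so r_k = a·s_k + b·t_k at every step:
  q = 2: r = 84, s = 1 − 2·0 = 1, t = 0 − 2·1 = -2  (check: 790·1 + 353·(-2) = 84)
  q = 4: r = 17, s = 0 − 4·1 = -4, t = 1 − 4·(-2) = 9  (check: 790·(-4) + 353·9 = 17)
  q = 4: r = 16, s = 1 − 4·(-4) = 17, t = -2 − 4·9 = -38  (check: 790·17 + 353·(-38) = 16)
  q = 1: r = 1, s = -4 − 1·17 = -21, t = 9 − 1·(-38) = 47  (check: 790·(-21) + 353·47 = 1)
The row with r = 1 (the gcd) gives the Bezout coefficients s = -21, t = 47.
Result: 790 · (-21) + 353 · (47) = 1.

gcd(790, 353) = 1; s = -21, t = 47 (check: 790·(-21) + 353·47 = 1).
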